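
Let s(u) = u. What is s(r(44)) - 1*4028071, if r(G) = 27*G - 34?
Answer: -4026917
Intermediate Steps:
r(G) = -34 + 27*G
s(r(44)) - 1*4028071 = (-34 + 27*44) - 1*4028071 = (-34 + 1188) - 4028071 = 1154 - 4028071 = -4026917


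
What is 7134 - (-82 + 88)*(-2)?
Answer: 7146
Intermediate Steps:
7134 - (-82 + 88)*(-2) = 7134 - 6*(-2) = 7134 - 1*(-12) = 7134 + 12 = 7146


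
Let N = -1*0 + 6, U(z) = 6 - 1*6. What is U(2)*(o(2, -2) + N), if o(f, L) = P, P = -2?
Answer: 0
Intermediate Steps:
U(z) = 0 (U(z) = 6 - 6 = 0)
o(f, L) = -2
N = 6 (N = 0 + 6 = 6)
U(2)*(o(2, -2) + N) = 0*(-2 + 6) = 0*4 = 0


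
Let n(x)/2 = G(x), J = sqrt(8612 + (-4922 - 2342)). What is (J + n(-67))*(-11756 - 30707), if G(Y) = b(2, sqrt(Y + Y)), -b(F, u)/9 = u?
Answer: -84926*sqrt(337) + 764334*I*sqrt(134) ≈ -1.559e+6 + 8.8478e+6*I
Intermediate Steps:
J = 2*sqrt(337) (J = sqrt(8612 - 7264) = sqrt(1348) = 2*sqrt(337) ≈ 36.715)
b(F, u) = -9*u
G(Y) = -9*sqrt(2)*sqrt(Y) (G(Y) = -9*sqrt(Y + Y) = -9*sqrt(2)*sqrt(Y))
n(x) = -18*sqrt(2)*sqrt(x) (n(x) = 2*(-9*sqrt(2)*sqrt(x)) = -18*sqrt(2)*sqrt(x))
(J + n(-67))*(-11756 - 30707) = (2*sqrt(337) - 18*sqrt(2)*sqrt(-67))*(-11756 - 30707) = (2*sqrt(337) - 18*sqrt(2)*I*sqrt(67))*(-42463) = (2*sqrt(337) - 18*I*sqrt(134))*(-42463) = -84926*sqrt(337) + 764334*I*sqrt(134)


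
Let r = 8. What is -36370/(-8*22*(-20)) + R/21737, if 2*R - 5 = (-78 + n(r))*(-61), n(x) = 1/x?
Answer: -78220523/7651424 ≈ -10.223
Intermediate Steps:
R = 38043/16 (R = 5/2 + ((-78 + 1/8)*(-61))/2 = 5/2 + (-623/8*(-61))/2 = 5/2 + (1/2)*(38003/8) = 5/2 + 38003/16 = 38043/16 ≈ 2377.7)
-36370/(-8*22*(-20)) + R/21737 = -36370/(-8*22*(-20)) + (38043/16)/21737 = -36370/((-176*(-20))) + (38043/16)*(1/21737) = -36370/3520 + 38043/347792 = -36370*1/3520 + 38043/347792 = -3637/352 + 38043/347792 = -78220523/7651424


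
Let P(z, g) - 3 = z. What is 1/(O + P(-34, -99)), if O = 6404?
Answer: 1/6373 ≈ 0.00015691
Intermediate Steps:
P(z, g) = 3 + z
1/(O + P(-34, -99)) = 1/(6404 + (3 - 34)) = 1/(6404 - 31) = 1/6373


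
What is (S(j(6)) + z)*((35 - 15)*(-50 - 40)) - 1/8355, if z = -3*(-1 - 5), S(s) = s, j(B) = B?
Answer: -360936001/8355 ≈ -43200.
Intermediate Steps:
z = 18 (z = -3*(-6) = 18)
(S(j(6)) + z)*((35 - 15)*(-50 - 40)) - 1/8355 = (6 + 18)*((35 - 15)*(-50 - 40)) - 1/8355 = 24*(20*(-90)) - 1*1/8355 = 24*(-1800) - 1/8355 = -43200 - 1/8355 = -360936001/8355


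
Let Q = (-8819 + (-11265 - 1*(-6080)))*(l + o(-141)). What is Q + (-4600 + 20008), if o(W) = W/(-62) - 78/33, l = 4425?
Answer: -21125304450/341 ≈ -6.1951e+7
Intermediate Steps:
o(W) = -26/11 - W/62 (o(W) = W*(-1/62) - 78*1/33 = -W/62 - 26/11 = -26/11 - W/62)
Q = -21130558578/341 (Q = (-8819 + (-11265 - 1*(-6080)))*(4425 + (-26/11 - 1/62*(-141))) = (-8819 + (-11265 + 6080))*(4425 + (-26/11 + 141/62)) = (-8819 - 5185)*(4425 - 61/682) = -14004*3017789/682 = -21130558578/341 ≈ -6.1966e+7)
Q + (-4600 + 20008) = -21130558578/341 + (-4600 + 20008) = -21130558578/341 + 15408 = -21125304450/341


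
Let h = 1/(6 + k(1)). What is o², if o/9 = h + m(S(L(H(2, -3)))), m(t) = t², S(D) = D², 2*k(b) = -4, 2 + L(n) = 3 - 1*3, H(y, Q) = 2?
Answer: 342225/16 ≈ 21389.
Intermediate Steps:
L(n) = -2 (L(n) = -2 + (3 - 1*3) = -2 + (3 - 3) = -2 + 0 = -2)
k(b) = -2 (k(b) = (½)*(-4) = -2)
h = ¼ (h = 1/(6 - 2) = 1/4 = ¼ ≈ 0.25000)
o = 585/4 (o = 9*(¼ + ((-2)²)²) = 9*(¼ + 4²) = 9*(¼ + 16) = 9*(65/4) = 585/4 ≈ 146.25)
o² = (585/4)² = 342225/16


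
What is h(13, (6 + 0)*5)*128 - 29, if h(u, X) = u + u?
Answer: 3299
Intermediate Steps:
h(u, X) = 2*u
h(13, (6 + 0)*5)*128 - 29 = (2*13)*128 - 29 = 26*128 - 29 = 3328 - 29 = 3299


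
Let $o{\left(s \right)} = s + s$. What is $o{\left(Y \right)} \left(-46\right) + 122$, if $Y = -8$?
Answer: $858$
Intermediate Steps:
$o{\left(s \right)} = 2 s$
$o{\left(Y \right)} \left(-46\right) + 122 = 2 \left(-8\right) \left(-46\right) + 122 = \left(-16\right) \left(-46\right) + 122 = 736 + 122 = 858$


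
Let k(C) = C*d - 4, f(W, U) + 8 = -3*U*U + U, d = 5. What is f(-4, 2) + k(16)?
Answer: 58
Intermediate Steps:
f(W, U) = -8 + U - 3*U**2 (f(W, U) = -8 + (-3*U*U + U) = -8 + (-3*U**2 + U) = -8 + (U - 3*U**2) = -8 + U - 3*U**2)
k(C) = -4 + 5*C (k(C) = C*5 - 4 = 5*C - 4 = -4 + 5*C)
f(-4, 2) + k(16) = (-8 + 2 - 3*2**2) + (-4 + 5*16) = (-8 + 2 - 3*4) + (-4 + 80) = (-8 + 2 - 12) + 76 = -18 + 76 = 58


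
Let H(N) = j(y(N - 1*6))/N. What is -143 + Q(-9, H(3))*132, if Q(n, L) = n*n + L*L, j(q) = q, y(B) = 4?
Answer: 32351/3 ≈ 10784.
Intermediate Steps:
H(N) = 4/N
Q(n, L) = L² + n² (Q(n, L) = n² + L² = L² + n²)
-143 + Q(-9, H(3))*132 = -143 + ((4/3)² + (-9)²)*132 = -143 + ((4*(⅓))² + 81)*132 = -143 + ((4/3)² + 81)*132 = -143 + (16/9 + 81)*132 = -143 + (745/9)*132 = -143 + 32780/3 = 32351/3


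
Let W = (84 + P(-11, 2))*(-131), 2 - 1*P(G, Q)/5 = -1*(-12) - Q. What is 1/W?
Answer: -1/5764 ≈ -0.00017349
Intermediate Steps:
P(G, Q) = -50 + 5*Q (P(G, Q) = 10 - 5*(-1*(-12) - Q) = 10 - 5*(12 - Q) = 10 + (-60 + 5*Q) = -50 + 5*Q)
W = -5764 (W = (84 + (-50 + 5*2))*(-131) = (84 + (-50 + 10))*(-131) = (84 - 40)*(-131) = 44*(-131) = -5764)
1/W = 1/(-5764) = -1/5764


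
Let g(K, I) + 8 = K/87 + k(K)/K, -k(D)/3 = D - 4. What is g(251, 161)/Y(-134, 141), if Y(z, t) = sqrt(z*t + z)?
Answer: 88081*I*sqrt(4757)/103878609 ≈ 0.058482*I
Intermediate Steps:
k(D) = 12 - 3*D (k(D) = -3*(D - 4) = -3*(-4 + D) = 12 - 3*D)
g(K, I) = -8 + K/87 + (12 - 3*K)/K (g(K, I) = -8 + (K/87 + (12 - 3*K)/K) = -8 + K/87 + (12 - 3*K)/K)
Y(z, t) = sqrt(z + t*z) (Y(z, t) = sqrt(t*z + z) = sqrt(z + t*z))
g(251, 161)/Y(-134, 141) = (-11 + 12/251 + (1/87)*251)/(sqrt(-134*(1 + 141))) = (-11 + 12*(1/251) + 251/87)/(sqrt(-134*142)) = (-11 + 12/251 + 251/87)/(sqrt(-19028)) = -176162*(-I*sqrt(4757)/9514)/21837 = -(-88081)*I*sqrt(4757)/103878609 = 88081*I*sqrt(4757)/103878609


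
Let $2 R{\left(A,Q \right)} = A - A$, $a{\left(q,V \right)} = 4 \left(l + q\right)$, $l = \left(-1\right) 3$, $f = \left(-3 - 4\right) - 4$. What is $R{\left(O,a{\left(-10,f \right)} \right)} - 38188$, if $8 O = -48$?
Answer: $-38188$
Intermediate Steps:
$O = -6$ ($O = \frac{1}{8} \left(-48\right) = -6$)
$f = -11$ ($f = -7 - 4 = -11$)
$l = -3$
$a{\left(q,V \right)} = -12 + 4 q$ ($a{\left(q,V \right)} = 4 \left(-3 + q\right) = -12 + 4 q$)
$R{\left(A,Q \right)} = 0$ ($R{\left(A,Q \right)} = \frac{A - A}{2} = \frac{1}{2} \cdot 0 = 0$)
$R{\left(O,a{\left(-10,f \right)} \right)} - 38188 = 0 - 38188 = -38188$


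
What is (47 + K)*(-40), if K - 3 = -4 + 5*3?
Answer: -2440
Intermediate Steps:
K = 14 (K = 3 + (-4 + 5*3) = 3 + (-4 + 15) = 3 + 11 = 14)
(47 + K)*(-40) = (47 + 14)*(-40) = 61*(-40) = -2440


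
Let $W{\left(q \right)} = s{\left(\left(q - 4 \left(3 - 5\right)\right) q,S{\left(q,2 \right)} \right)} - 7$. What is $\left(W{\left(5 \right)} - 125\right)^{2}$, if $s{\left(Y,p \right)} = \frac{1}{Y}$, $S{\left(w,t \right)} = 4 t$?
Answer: $\frac{73599241}{4225} \approx 17420.0$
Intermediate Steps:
$W{\left(q \right)} = -7 + \frac{1}{q \left(8 + q\right)}$ ($W{\left(q \right)} = \frac{1}{\left(q - 4 \left(3 - 5\right)\right) q} - 7 = \frac{1}{\left(q - -8\right) q} - 7 = \frac{1}{\left(q + 8\right) q} - 7 = \frac{1}{\left(8 + q\right) q} - 7 = \frac{1}{q \left(8 + q\right)} - 7 = -7 + \frac{1}{q \left(8 + q\right)}$)
$\left(W{\left(5 \right)} - 125\right)^{2} = \left(\left(-7 + \frac{1}{5 \left(8 + 5\right)}\right) - 125\right)^{2} = \left(\left(-7 + \frac{1}{5 \cdot 13}\right) - 125\right)^{2} = \left(\left(-7 + \frac{1}{5} \cdot \frac{1}{13}\right) - 125\right)^{2} = \left(\left(-7 + \frac{1}{65}\right) - 125\right)^{2} = \left(- \frac{454}{65} - 125\right)^{2} = \left(- \frac{8579}{65}\right)^{2} = \frac{73599241}{4225}$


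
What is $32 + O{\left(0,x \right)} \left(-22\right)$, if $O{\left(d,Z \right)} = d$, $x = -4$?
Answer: $32$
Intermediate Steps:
$32 + O{\left(0,x \right)} \left(-22\right) = 32 + 0 \left(-22\right) = 32 + 0 = 32$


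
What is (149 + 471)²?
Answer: 384400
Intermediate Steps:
(149 + 471)² = 620² = 384400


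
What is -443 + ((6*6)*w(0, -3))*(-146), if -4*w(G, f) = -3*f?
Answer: 11383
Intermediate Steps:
w(G, f) = 3*f/4 (w(G, f) = -(-3)*f/4 = 3*f/4)
-443 + ((6*6)*w(0, -3))*(-146) = -443 + ((6*6)*((¾)*(-3)))*(-146) = -443 + (36*(-9/4))*(-146) = -443 - 81*(-146) = -443 + 11826 = 11383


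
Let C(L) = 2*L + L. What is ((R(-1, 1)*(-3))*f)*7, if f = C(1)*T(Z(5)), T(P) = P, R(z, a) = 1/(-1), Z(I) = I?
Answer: 315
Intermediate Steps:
R(z, a) = -1
C(L) = 3*L
f = 15 (f = (3*1)*5 = 3*5 = 15)
((R(-1, 1)*(-3))*f)*7 = (-1*(-3)*15)*7 = (3*15)*7 = 45*7 = 315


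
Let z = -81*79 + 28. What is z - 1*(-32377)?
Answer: 26006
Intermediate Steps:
z = -6371 (z = -6399 + 28 = -6371)
z - 1*(-32377) = -6371 - 1*(-32377) = -6371 + 32377 = 26006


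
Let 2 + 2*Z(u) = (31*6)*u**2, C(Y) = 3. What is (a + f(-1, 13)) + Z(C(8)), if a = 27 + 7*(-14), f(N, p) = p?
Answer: 778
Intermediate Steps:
a = -71 (a = 27 - 98 = -71)
Z(u) = -1 + 93*u**2 (Z(u) = -1 + ((31*6)*u**2)/2 = -1 + (186*u**2)/2 = -1 + 93*u**2)
(a + f(-1, 13)) + Z(C(8)) = (-71 + 13) + (-1 + 93*3**2) = -58 + (-1 + 93*9) = -58 + (-1 + 837) = -58 + 836 = 778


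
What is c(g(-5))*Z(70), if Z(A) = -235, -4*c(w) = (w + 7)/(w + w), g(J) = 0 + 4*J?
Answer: 611/32 ≈ 19.094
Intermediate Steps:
g(J) = 4*J
c(w) = -(7 + w)/(8*w) (c(w) = -(w + 7)/(4*(w + w)) = -(7 + w)/(4*(2*w)) = -(7 + w)*1/(2*w)/4 = -(7 + w)/(8*w))
c(g(-5))*Z(70) = ((-7 - 4*(-5))/(8*((4*(-5)))))*(-235) = ((⅛)*(-7 - 1*(-20))/(-20))*(-235) = ((⅛)*(-1/20)*(-7 + 20))*(-235) = ((⅛)*(-1/20)*13)*(-235) = -13/160*(-235) = 611/32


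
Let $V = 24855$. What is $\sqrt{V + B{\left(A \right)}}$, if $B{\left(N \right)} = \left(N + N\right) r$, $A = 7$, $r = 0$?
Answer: $\sqrt{24855} \approx 157.65$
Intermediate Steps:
$B{\left(N \right)} = 0$ ($B{\left(N \right)} = \left(N + N\right) 0 = 2 N 0 = 0$)
$\sqrt{V + B{\left(A \right)}} = \sqrt{24855 + 0} = \sqrt{24855}$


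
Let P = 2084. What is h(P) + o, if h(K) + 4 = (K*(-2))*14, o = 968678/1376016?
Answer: -40148910509/688008 ≈ -58355.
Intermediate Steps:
o = 484339/688008 (o = 968678*(1/1376016) = 484339/688008 ≈ 0.70397)
h(K) = -4 - 28*K (h(K) = -4 + (K*(-2))*14 = -4 - 2*K*14 = -4 - 28*K)
h(P) + o = (-4 - 28*2084) + 484339/688008 = (-4 - 58352) + 484339/688008 = -58356 + 484339/688008 = -40148910509/688008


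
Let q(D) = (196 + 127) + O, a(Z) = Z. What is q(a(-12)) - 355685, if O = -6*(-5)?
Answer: -355332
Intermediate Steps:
O = 30
q(D) = 353 (q(D) = (196 + 127) + 30 = 323 + 30 = 353)
q(a(-12)) - 355685 = 353 - 355685 = -355332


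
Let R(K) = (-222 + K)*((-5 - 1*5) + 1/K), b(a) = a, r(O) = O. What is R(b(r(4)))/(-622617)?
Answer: -1417/415078 ≈ -0.0034138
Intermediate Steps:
R(K) = (-222 + K)*(-10 + 1/K) (R(K) = (-222 + K)*((-5 - 5) + 1/K) = (-222 + K)*(-10 + 1/K))
R(b(r(4)))/(-622617) = (2221 - 222/4 - 10*4)/(-622617) = (2221 - 222*1/4 - 40)*(-1/622617) = (2221 - 111/2 - 40)*(-1/622617) = (4251/2)*(-1/622617) = -1417/415078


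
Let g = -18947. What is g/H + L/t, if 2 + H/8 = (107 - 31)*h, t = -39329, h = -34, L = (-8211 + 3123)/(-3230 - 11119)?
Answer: 3564096583981/3891632237616 ≈ 0.91584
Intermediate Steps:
L = 1696/4783 (L = -5088/(-14349) = -5088*(-1/14349) = 1696/4783 ≈ 0.35459)
H = -20688 (H = -16 + 8*((107 - 31)*(-34)) = -16 + 8*(76*(-34)) = -16 + 8*(-2584) = -16 - 20672 = -20688)
g/H + L/t = -18947/(-20688) + (1696/4783)/(-39329) = -18947*(-1/20688) + (1696/4783)*(-1/39329) = 18947/20688 - 1696/188110607 = 3564096583981/3891632237616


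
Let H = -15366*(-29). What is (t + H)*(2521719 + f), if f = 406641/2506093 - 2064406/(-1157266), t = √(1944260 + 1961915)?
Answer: 56189897046897155355138/50003727961 + 18283839986625392215*√156247/1450108110869 ≈ 1.1287e+12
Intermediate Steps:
H = 445614
t = 5*√156247 (t = √3906175 = 5*√156247 ≈ 1976.4)
f = 2822092614632/1450108110869 (f = 406641*(1/2506093) - 2064406*(-1/1157266) = 406641/2506093 + 1032203/578633 = 2822092614632/1450108110869 ≈ 1.9461)
(t + H)*(2521719 + f) = (5*√156247 + 445614)*(2521719 + 2822092614632/1450108110869) = (445614 + 5*√156247)*(3656767997325078443/1450108110869) = 56189897046897155355138/50003727961 + 18283839986625392215*√156247/1450108110869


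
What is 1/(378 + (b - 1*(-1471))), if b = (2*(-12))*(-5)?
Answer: 1/1969 ≈ 0.00050787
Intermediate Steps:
b = 120 (b = -24*(-5) = 120)
1/(378 + (b - 1*(-1471))) = 1/(378 + (120 - 1*(-1471))) = 1/(378 + (120 + 1471)) = 1/(378 + 1591) = 1/1969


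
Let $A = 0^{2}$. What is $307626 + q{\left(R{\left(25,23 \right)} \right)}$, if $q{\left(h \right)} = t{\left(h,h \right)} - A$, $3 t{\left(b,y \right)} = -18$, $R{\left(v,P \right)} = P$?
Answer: $307620$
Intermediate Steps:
$t{\left(b,y \right)} = -6$ ($t{\left(b,y \right)} = \frac{1}{3} \left(-18\right) = -6$)
$A = 0$
$q{\left(h \right)} = -6$ ($q{\left(h \right)} = -6 - 0 = -6 + 0 = -6$)
$307626 + q{\left(R{\left(25,23 \right)} \right)} = 307626 - 6 = 307620$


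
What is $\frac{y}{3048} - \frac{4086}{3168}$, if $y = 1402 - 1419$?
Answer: $- \frac{86861}{67056} \approx -1.2953$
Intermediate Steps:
$y = -17$ ($y = 1402 - 1419 = -17$)
$\frac{y}{3048} - \frac{4086}{3168} = - \frac{17}{3048} - \frac{4086}{3168} = \left(-17\right) \frac{1}{3048} - \frac{227}{176} = - \frac{17}{3048} - \frac{227}{176} = - \frac{86861}{67056}$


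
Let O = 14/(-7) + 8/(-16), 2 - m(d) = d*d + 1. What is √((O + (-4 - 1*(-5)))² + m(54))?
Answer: I*√11651/2 ≈ 53.97*I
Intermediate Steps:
m(d) = 1 - d² (m(d) = 2 - (d*d + 1) = 2 - (d² + 1) = 2 - (1 + d²) = 2 + (-1 - d²) = 1 - d²)
O = -5/2 (O = 14*(-⅐) + 8*(-1/16) = -2 - ½ = -5/2 ≈ -2.5000)
√((O + (-4 - 1*(-5)))² + m(54)) = √((-5/2 + (-4 - 1*(-5)))² + (1 - 1*54²)) = √((-5/2 + (-4 + 5))² + (1 - 1*2916)) = √((-5/2 + 1)² + (1 - 2916)) = √((-3/2)² - 2915) = √(9/4 - 2915) = √(-11651/4) = I*√11651/2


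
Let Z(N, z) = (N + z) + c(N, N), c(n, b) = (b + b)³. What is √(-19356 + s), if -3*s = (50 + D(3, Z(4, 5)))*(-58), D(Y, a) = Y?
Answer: I*√164982/3 ≈ 135.39*I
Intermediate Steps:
c(n, b) = 8*b³ (c(n, b) = (2*b)³ = 8*b³)
Z(N, z) = N + z + 8*N³ (Z(N, z) = (N + z) + 8*N³ = N + z + 8*N³)
s = 3074/3 (s = -(50 + 3)*(-58)/3 = -53*(-58)/3 = -⅓*(-3074) = 3074/3 ≈ 1024.7)
√(-19356 + s) = √(-19356 + 3074/3) = √(-54994/3) = I*√164982/3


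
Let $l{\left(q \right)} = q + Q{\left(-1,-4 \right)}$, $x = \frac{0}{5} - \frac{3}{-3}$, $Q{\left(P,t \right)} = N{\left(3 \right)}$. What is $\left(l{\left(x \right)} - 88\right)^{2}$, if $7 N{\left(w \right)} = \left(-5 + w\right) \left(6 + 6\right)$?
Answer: $\frac{400689}{49} \approx 8177.3$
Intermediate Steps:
$N{\left(w \right)} = - \frac{60}{7} + \frac{12 w}{7}$ ($N{\left(w \right)} = \frac{\left(-5 + w\right) \left(6 + 6\right)}{7} = \frac{\left(-5 + w\right) 12}{7} = \frac{-60 + 12 w}{7} = - \frac{60}{7} + \frac{12 w}{7}$)
$Q{\left(P,t \right)} = - \frac{24}{7}$ ($Q{\left(P,t \right)} = - \frac{60}{7} + \frac{12}{7} \cdot 3 = - \frac{60}{7} + \frac{36}{7} = - \frac{24}{7}$)
$x = 1$ ($x = 0 \cdot \frac{1}{5} - -1 = 0 + 1 = 1$)
$l{\left(q \right)} = - \frac{24}{7} + q$ ($l{\left(q \right)} = q - \frac{24}{7} = - \frac{24}{7} + q$)
$\left(l{\left(x \right)} - 88\right)^{2} = \left(\left(- \frac{24}{7} + 1\right) - 88\right)^{2} = \left(- \frac{17}{7} - 88\right)^{2} = \left(- \frac{633}{7}\right)^{2} = \frac{400689}{49}$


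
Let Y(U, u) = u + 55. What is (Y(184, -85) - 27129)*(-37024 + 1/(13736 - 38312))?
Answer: 8237341221725/8192 ≈ 1.0055e+9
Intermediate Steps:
Y(U, u) = 55 + u
(Y(184, -85) - 27129)*(-37024 + 1/(13736 - 38312)) = ((55 - 85) - 27129)*(-37024 + 1/(13736 - 38312)) = (-30 - 27129)*(-37024 + 1/(-24576)) = -27159*(-37024 - 1/24576) = -27159*(-909901825/24576) = 8237341221725/8192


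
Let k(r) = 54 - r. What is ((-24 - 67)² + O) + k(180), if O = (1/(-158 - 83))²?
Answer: 473650556/58081 ≈ 8155.0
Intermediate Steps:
O = 1/58081 (O = (1/(-241))² = (-1/241)² = 1/58081 ≈ 1.7217e-5)
((-24 - 67)² + O) + k(180) = ((-24 - 67)² + 1/58081) + (54 - 1*180) = ((-91)² + 1/58081) + (54 - 180) = (8281 + 1/58081) - 126 = 480968762/58081 - 126 = 473650556/58081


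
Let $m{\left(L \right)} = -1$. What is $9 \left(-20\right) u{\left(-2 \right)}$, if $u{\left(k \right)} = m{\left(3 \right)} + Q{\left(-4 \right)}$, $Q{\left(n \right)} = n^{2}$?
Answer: $-2700$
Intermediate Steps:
$u{\left(k \right)} = 15$ ($u{\left(k \right)} = -1 + \left(-4\right)^{2} = -1 + 16 = 15$)
$9 \left(-20\right) u{\left(-2 \right)} = 9 \left(-20\right) 15 = \left(-180\right) 15 = -2700$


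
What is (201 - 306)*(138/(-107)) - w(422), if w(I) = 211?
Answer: -8087/107 ≈ -75.579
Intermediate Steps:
(201 - 306)*(138/(-107)) - w(422) = (201 - 306)*(138/(-107)) - 1*211 = -14490*(-1)/107 - 211 = -105*(-138/107) - 211 = 14490/107 - 211 = -8087/107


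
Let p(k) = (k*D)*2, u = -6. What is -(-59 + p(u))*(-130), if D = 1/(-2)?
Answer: -6890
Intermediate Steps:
D = -1/2 (D = 1*(-1/2) = -1/2 ≈ -0.50000)
p(k) = -k (p(k) = (k*(-1/2))*2 = -k/2*2 = -k)
-(-59 + p(u))*(-130) = -(-59 - 1*(-6))*(-130) = -(-59 + 6)*(-130) = -(-53)*(-130) = -1*6890 = -6890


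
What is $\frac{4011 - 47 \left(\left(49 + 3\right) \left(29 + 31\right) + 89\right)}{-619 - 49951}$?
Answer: $\frac{73406}{25285} \approx 2.9031$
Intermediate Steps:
$\frac{4011 - 47 \left(\left(49 + 3\right) \left(29 + 31\right) + 89\right)}{-619 - 49951} = \frac{4011 - 47 \left(52 \cdot 60 + 89\right)}{-50570} = \left(4011 - 47 \left(3120 + 89\right)\right) \left(- \frac{1}{50570}\right) = \left(4011 - 150823\right) \left(- \frac{1}{50570}\right) = \left(-146812\right) \left(- \frac{1}{50570}\right) = \frac{73406}{25285}$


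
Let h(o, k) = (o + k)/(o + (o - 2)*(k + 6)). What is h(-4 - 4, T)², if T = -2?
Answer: 25/576 ≈ 0.043403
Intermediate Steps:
h(o, k) = (k + o)/(o + (-2 + o)*(6 + k))
h(-4 - 4, T)² = ((-2 + (-4 - 4))/(-12 - 2*(-2) + 7*(-4 - 4) - 2*(-4 - 4)))² = ((-2 - 8)/(-12 + 4 + 7*(-8) - 2*(-8)))² = (-10/(-12 + 4 - 56 + 16))² = (-10/(-48))² = (-1/48*(-10))² = (5/24)² = 25/576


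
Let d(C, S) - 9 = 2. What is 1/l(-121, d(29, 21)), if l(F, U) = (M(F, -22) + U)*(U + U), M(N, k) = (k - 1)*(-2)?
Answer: 1/1254 ≈ 0.00079745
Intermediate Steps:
M(N, k) = 2 - 2*k (M(N, k) = (-1 + k)*(-2) = 2 - 2*k)
d(C, S) = 11 (d(C, S) = 9 + 2 = 11)
l(F, U) = 2*U*(46 + U) (l(F, U) = ((2 - 2*(-22)) + U)*(U + U) = ((2 + 44) + U)*(2*U) = (46 + U)*(2*U) = 2*U*(46 + U))
1/l(-121, d(29, 21)) = 1/(2*11*(46 + 11)) = 1/(2*11*57) = 1/1254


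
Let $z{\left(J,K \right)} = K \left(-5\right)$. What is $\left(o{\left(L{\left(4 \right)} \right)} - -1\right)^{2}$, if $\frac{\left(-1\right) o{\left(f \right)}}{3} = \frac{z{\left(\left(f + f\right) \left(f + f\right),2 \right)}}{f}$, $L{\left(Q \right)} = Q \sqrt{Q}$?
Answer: $\frac{361}{16} \approx 22.563$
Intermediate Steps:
$z{\left(J,K \right)} = - 5 K$
$L{\left(Q \right)} = Q^{\frac{3}{2}}$
$o{\left(f \right)} = \frac{30}{f}$ ($o{\left(f \right)} = - 3 \frac{\left(-5\right) 2}{f} = - 3 \left(- \frac{10}{f}\right) = \frac{30}{f}$)
$\left(o{\left(L{\left(4 \right)} \right)} - -1\right)^{2} = \left(\frac{30}{4^{\frac{3}{2}}} - -1\right)^{2} = \left(\frac{30}{8} + \left(-6 + 7\right)\right)^{2} = \left(30 \cdot \frac{1}{8} + 1\right)^{2} = \left(\frac{15}{4} + 1\right)^{2} = \left(\frac{19}{4}\right)^{2} = \frac{361}{16}$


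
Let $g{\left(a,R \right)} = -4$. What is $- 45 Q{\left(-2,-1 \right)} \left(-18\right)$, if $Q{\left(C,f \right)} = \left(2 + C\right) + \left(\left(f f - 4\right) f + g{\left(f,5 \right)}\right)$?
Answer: $-810$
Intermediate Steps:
$Q{\left(C,f \right)} = -2 + C + f \left(-4 + f^{2}\right)$ ($Q{\left(C,f \right)} = \left(2 + C\right) + \left(\left(f f - 4\right) f - 4\right) = \left(2 + C\right) + \left(\left(f^{2} - 4\right) f - 4\right) = \left(2 + C\right) + \left(\left(-4 + f^{2}\right) f - 4\right) = \left(2 + C\right) + \left(f \left(-4 + f^{2}\right) - 4\right) = \left(2 + C\right) + \left(-4 + f \left(-4 + f^{2}\right)\right) = -2 + C + f \left(-4 + f^{2}\right)$)
$- 45 Q{\left(-2,-1 \right)} \left(-18\right) = - 45 \left(-2 - 2 + \left(-1\right)^{3} - -4\right) \left(-18\right) = - 45 \left(-2 - 2 - 1 + 4\right) \left(-18\right) = \left(-45\right) \left(-1\right) \left(-18\right) = 45 \left(-18\right) = -810$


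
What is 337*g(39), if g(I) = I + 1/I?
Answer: 512914/39 ≈ 13152.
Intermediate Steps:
337*g(39) = 337*(39 + 1/39) = 337*(1522/39) = 512914/39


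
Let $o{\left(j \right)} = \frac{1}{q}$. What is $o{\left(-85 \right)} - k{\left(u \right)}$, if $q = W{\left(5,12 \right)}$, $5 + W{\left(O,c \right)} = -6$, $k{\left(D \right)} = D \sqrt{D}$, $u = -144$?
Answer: $- \frac{1}{11} + 1728 i \approx -0.090909 + 1728.0 i$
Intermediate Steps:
$k{\left(D \right)} = D^{\frac{3}{2}}$
$W{\left(O,c \right)} = -11$ ($W{\left(O,c \right)} = -5 - 6 = -11$)
$q = -11$
$o{\left(j \right)} = - \frac{1}{11}$ ($o{\left(j \right)} = \frac{1}{-11} = - \frac{1}{11}$)
$o{\left(-85 \right)} - k{\left(u \right)} = - \frac{1}{11} - \left(-144\right)^{\frac{3}{2}} = - \frac{1}{11} - - 1728 i = - \frac{1}{11} + 1728 i$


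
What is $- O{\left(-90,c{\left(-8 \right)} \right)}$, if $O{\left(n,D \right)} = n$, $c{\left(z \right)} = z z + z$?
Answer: $90$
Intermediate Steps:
$c{\left(z \right)} = z + z^{2}$ ($c{\left(z \right)} = z^{2} + z = z + z^{2}$)
$- O{\left(-90,c{\left(-8 \right)} \right)} = \left(-1\right) \left(-90\right) = 90$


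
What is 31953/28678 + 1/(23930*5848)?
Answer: 2235793602299/2006637514960 ≈ 1.1142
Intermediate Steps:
31953/28678 + 1/(23930*5848) = 31953*(1/28678) + (1/23930)*(1/5848) = 31953/28678 + 1/139942640 = 2235793602299/2006637514960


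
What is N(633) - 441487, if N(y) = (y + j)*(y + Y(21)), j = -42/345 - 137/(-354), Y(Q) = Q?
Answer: -185444334/6785 ≈ -27332.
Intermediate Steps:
j = 10799/40710 (j = -42*1/345 - 137*(-1/354) = -14/115 + 137/354 = 10799/40710 ≈ 0.26527)
N(y) = (21 + y)*(10799/40710 + y) (N(y) = (y + 10799/40710)*(y + 21) = (10799/40710 + y)*(21 + y) = (21 + y)*(10799/40710 + y))
N(633) - 441487 = (75593/13570 + 633² + (865709/40710)*633) - 441487 = (75593/13570 + 400689 + 182664599/13570) - 441487 = 2810044961/6785 - 441487 = -185444334/6785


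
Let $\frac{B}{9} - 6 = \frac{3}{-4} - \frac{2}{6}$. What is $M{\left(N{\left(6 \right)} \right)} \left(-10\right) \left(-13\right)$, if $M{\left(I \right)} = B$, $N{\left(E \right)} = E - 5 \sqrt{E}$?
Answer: $\frac{11505}{2} \approx 5752.5$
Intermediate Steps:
$B = \frac{177}{4}$ ($B = 54 + 9 \left(\frac{3}{-4} - \frac{2}{6}\right) = 54 + 9 \left(3 \left(- \frac{1}{4}\right) - \frac{1}{3}\right) = 54 + 9 \left(- \frac{3}{4} - \frac{1}{3}\right) = 54 + 9 \left(- \frac{13}{12}\right) = 54 - \frac{39}{4} = \frac{177}{4} \approx 44.25$)
$M{\left(I \right)} = \frac{177}{4}$
$M{\left(N{\left(6 \right)} \right)} \left(-10\right) \left(-13\right) = \frac{177}{4} \left(-10\right) \left(-13\right) = \left(- \frac{885}{2}\right) \left(-13\right) = \frac{11505}{2}$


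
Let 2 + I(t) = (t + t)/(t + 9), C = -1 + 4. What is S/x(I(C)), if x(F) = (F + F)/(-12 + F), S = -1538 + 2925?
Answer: 12483/2 ≈ 6241.5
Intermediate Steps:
C = 3
I(t) = -2 + 2*t/(9 + t) (I(t) = -2 + (t + t)/(t + 9) = -2 + (2*t)/(9 + t) = -2 + 2*t/(9 + t))
S = 1387
x(F) = 2*F/(-12 + F) (x(F) = (2*F)/(-12 + F) = 2*F/(-12 + F))
S/x(I(C)) = 1387/((2*(-18/(9 + 3))/(-12 - 18/(9 + 3)))) = 1387/((2*(-18/12)/(-12 - 18/12))) = 1387/((2*(-18*1/12)/(-12 - 18*1/12))) = 1387/((2*(-3/2)/(-12 - 3/2))) = 1387/((2*(-3/2)/(-27/2))) = 1387/((2*(-3/2)*(-2/27))) = 1387/(2/9) = 1387*(9/2) = 12483/2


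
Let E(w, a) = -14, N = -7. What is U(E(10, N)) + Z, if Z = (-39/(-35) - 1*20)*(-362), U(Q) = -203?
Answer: 232177/35 ≈ 6633.6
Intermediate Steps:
Z = 239282/35 (Z = (-39*(-1/35) - 20)*(-362) = (39/35 - 20)*(-362) = -661/35*(-362) = 239282/35 ≈ 6836.6)
U(E(10, N)) + Z = -203 + 239282/35 = 232177/35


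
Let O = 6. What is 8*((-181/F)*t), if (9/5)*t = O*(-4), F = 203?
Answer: 57920/609 ≈ 95.107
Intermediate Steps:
t = -40/3 (t = 5*(6*(-4))/9 = (5/9)*(-24) = -40/3 ≈ -13.333)
8*((-181/F)*t) = 8*(-181/203*(-40/3)) = 8*(7240/609) = 57920/609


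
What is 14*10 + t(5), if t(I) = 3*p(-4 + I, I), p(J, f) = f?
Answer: 155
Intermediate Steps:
t(I) = 3*I
14*10 + t(5) = 14*10 + 3*5 = 140 + 15 = 155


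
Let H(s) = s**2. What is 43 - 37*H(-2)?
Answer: -105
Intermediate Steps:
43 - 37*H(-2) = 43 - 37*(-2)**2 = 43 - 37*4 = 43 - 148 = -105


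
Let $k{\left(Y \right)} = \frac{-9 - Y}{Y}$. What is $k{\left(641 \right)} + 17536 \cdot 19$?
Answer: $\frac{213570294}{641} \approx 3.3318 \cdot 10^{5}$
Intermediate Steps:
$k{\left(Y \right)} = \frac{-9 - Y}{Y}$
$k{\left(641 \right)} + 17536 \cdot 19 = \frac{-9 - 641}{641} + 17536 \cdot 19 = \frac{-9 - 641}{641} + 333184 = \frac{1}{641} \left(-650\right) + 333184 = - \frac{650}{641} + 333184 = \frac{213570294}{641}$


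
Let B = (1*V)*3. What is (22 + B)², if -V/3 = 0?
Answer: 484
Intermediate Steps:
V = 0 (V = -3*0 = 0)
B = 0 (B = (1*0)*3 = 0*3 = 0)
(22 + B)² = (22 + 0)² = 22² = 484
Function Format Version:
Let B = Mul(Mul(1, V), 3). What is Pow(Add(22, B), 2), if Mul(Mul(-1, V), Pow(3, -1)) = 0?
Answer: 484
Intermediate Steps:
V = 0 (V = Mul(-3, 0) = 0)
B = 0 (B = Mul(Mul(1, 0), 3) = Mul(0, 3) = 0)
Pow(Add(22, B), 2) = Pow(Add(22, 0), 2) = Pow(22, 2) = 484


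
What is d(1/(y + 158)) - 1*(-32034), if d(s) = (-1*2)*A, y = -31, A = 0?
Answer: 32034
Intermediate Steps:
d(s) = 0 (d(s) = -1*2*0 = -2*0 = 0)
d(1/(y + 158)) - 1*(-32034) = 0 - 1*(-32034) = 0 + 32034 = 32034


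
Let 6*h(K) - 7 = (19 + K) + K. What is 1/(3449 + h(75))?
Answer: 3/10435 ≈ 0.00028749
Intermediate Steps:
h(K) = 13/3 + K/3 (h(K) = 7/6 + ((19 + K) + K)/6 = 7/6 + (19 + 2*K)/6 = 7/6 + (19/6 + K/3) = 13/3 + K/3)
1/(3449 + h(75)) = 1/(3449 + (13/3 + (⅓)*75)) = 1/(3449 + (13/3 + 25)) = 1/(3449 + 88/3) = 1/(10435/3) = 3/10435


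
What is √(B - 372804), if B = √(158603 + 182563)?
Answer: √(-372804 + √341166) ≈ 610.1*I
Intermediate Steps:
B = √341166 ≈ 584.09
√(B - 372804) = √(√341166 - 372804) = √(-372804 + √341166)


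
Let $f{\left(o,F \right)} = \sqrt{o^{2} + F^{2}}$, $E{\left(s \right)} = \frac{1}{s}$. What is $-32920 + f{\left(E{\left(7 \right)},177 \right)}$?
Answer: $-32920 + \frac{\sqrt{1535122}}{7} \approx -32743.0$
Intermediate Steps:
$f{\left(o,F \right)} = \sqrt{F^{2} + o^{2}}$
$-32920 + f{\left(E{\left(7 \right)},177 \right)} = -32920 + \sqrt{177^{2} + \left(\frac{1}{7}\right)^{2}} = -32920 + \sqrt{31329 + \left(\frac{1}{7}\right)^{2}} = -32920 + \sqrt{31329 + \frac{1}{49}} = -32920 + \sqrt{\frac{1535122}{49}} = -32920 + \frac{\sqrt{1535122}}{7}$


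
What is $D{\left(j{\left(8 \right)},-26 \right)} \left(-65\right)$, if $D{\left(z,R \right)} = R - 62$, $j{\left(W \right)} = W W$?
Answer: $5720$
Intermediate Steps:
$j{\left(W \right)} = W^{2}$
$D{\left(z,R \right)} = -62 + R$
$D{\left(j{\left(8 \right)},-26 \right)} \left(-65\right) = \left(-62 - 26\right) \left(-65\right) = \left(-88\right) \left(-65\right) = 5720$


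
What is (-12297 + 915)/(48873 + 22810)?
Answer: -11382/71683 ≈ -0.15878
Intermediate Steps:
(-12297 + 915)/(48873 + 22810) = -11382/71683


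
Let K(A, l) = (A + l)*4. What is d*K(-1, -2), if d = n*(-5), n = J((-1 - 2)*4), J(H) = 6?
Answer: 360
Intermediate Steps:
n = 6
d = -30 (d = 6*(-5) = -30)
K(A, l) = 4*A + 4*l
d*K(-1, -2) = -30*(4*(-1) + 4*(-2)) = -30*(-4 - 8) = -30*(-12) = 360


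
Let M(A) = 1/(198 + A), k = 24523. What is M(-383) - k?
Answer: -4536756/185 ≈ -24523.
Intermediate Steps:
M(-383) - k = 1/(198 - 383) - 1*24523 = 1/(-185) - 24523 = -1/185 - 24523 = -4536756/185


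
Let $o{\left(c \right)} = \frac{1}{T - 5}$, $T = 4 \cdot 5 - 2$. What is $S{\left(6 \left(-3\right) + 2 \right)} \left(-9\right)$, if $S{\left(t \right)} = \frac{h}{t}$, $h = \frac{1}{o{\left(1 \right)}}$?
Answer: $\frac{117}{16} \approx 7.3125$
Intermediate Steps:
$T = 18$ ($T = 20 - 2 = 18$)
$o{\left(c \right)} = \frac{1}{13}$ ($o{\left(c \right)} = \frac{1}{18 - 5} = \frac{1}{13}$)
$h = 13$ ($h = \frac{1}{\frac{1}{13}} = 13$)
$S{\left(t \right)} = \frac{13}{t}$
$S{\left(6 \left(-3\right) + 2 \right)} \left(-9\right) = \frac{13}{6 \left(-3\right) + 2} \left(-9\right) = \frac{13}{-18 + 2} \left(-9\right) = \frac{13}{-16} \left(-9\right) = 13 \left(- \frac{1}{16}\right) \left(-9\right) = \left(- \frac{13}{16}\right) \left(-9\right) = \frac{117}{16}$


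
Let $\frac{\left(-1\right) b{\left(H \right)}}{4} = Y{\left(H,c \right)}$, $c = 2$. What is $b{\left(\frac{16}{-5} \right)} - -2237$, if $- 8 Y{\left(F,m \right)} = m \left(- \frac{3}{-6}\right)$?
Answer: $\frac{4475}{2} \approx 2237.5$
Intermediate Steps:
$Y{\left(F,m \right)} = - \frac{m}{16}$ ($Y{\left(F,m \right)} = - \frac{m \left(- \frac{3}{-6}\right)}{8} = - \frac{m \left(\left(-3\right) \left(- \frac{1}{6}\right)\right)}{8} = - \frac{m \frac{1}{2}}{8} = - \frac{\frac{1}{2} m}{8} = - \frac{m}{16}$)
$b{\left(H \right)} = \frac{1}{2}$ ($b{\left(H \right)} = - 4 \left(\left(- \frac{1}{16}\right) 2\right) = \left(-4\right) \left(- \frac{1}{8}\right) = \frac{1}{2}$)
$b{\left(\frac{16}{-5} \right)} - -2237 = \frac{1}{2} - -2237 = \frac{1}{2} + 2237 = \frac{4475}{2}$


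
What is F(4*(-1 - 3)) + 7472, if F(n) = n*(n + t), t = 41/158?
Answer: 610184/79 ≈ 7723.8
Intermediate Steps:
t = 41/158 (t = 41*(1/158) = 41/158 ≈ 0.25949)
F(n) = n*(41/158 + n) (F(n) = n*(n + 41/158) = n*(41/158 + n))
F(4*(-1 - 3)) + 7472 = (4*(-1 - 3))*(41 + 158*(4*(-1 - 3)))/158 + 7472 = (4*(-4))*(41 + 158*(4*(-4)))/158 + 7472 = (1/158)*(-16)*(41 + 158*(-16)) + 7472 = (1/158)*(-16)*(41 - 2528) + 7472 = (1/158)*(-16)*(-2487) + 7472 = 19896/79 + 7472 = 610184/79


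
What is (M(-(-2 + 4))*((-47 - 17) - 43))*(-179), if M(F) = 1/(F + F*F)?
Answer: 19153/2 ≈ 9576.5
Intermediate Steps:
M(F) = 1/(F + F²)
(M(-(-2 + 4))*((-47 - 17) - 43))*(-179) = ((1/(((-(-2 + 4)))*(1 - (-2 + 4))))*((-47 - 17) - 43))*(-179) = ((1/(((-1*2))*(1 - 1*2)))*(-64 - 43))*(-179) = ((1/((-2)*(1 - 2)))*(-107))*(-179) = (-½/(-1)*(-107))*(-179) = (-½*(-1)*(-107))*(-179) = ((½)*(-107))*(-179) = -107/2*(-179) = 19153/2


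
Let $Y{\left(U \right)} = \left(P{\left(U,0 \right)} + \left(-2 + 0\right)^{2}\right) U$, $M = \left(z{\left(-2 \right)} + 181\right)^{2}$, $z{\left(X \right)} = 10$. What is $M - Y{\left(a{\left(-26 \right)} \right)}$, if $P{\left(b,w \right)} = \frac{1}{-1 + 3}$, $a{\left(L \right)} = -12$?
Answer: $36535$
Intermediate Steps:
$P{\left(b,w \right)} = \frac{1}{2}$
$M = 36481$ ($M = \left(10 + 181\right)^{2} = 191^{2} = 36481$)
$Y{\left(U \right)} = \frac{9 U}{2}$ ($Y{\left(U \right)} = \left(\frac{1}{2} + \left(-2 + 0\right)^{2}\right) U = \left(\frac{1}{2} + \left(-2\right)^{2}\right) U = \left(\frac{1}{2} + 4\right) U = \frac{9 U}{2}$)
$M - Y{\left(a{\left(-26 \right)} \right)} = 36481 - \frac{9}{2} \left(-12\right) = 36481 - -54 = 36481 + 54 = 36535$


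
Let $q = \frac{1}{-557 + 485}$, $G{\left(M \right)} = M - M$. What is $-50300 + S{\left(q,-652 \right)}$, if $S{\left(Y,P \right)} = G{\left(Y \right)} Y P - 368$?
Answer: $-50668$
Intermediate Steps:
$G{\left(M \right)} = 0$
$q = - \frac{1}{72}$ ($q = \frac{1}{-72} = - \frac{1}{72} \approx -0.013889$)
$S{\left(Y,P \right)} = -368$ ($S{\left(Y,P \right)} = 0 Y P - 368 = 0 P - 368 = 0 - 368 = -368$)
$-50300 + S{\left(q,-652 \right)} = -50300 - 368 = -50668$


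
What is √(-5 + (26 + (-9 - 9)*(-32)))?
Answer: √597 ≈ 24.434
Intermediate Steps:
√(-5 + (26 + (-9 - 9)*(-32))) = √(-5 + (26 - 18*(-32))) = √(-5 + (26 + 576)) = √(-5 + 602) = √597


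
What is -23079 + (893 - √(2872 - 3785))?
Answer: -22186 - I*√913 ≈ -22186.0 - 30.216*I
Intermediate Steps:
-23079 + (893 - √(2872 - 3785)) = -23079 + (893 - √(-913)) = -23079 + (893 - I*√913) = -22186 - I*√913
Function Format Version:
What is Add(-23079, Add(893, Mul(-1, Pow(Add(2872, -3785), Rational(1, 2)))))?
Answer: Add(-22186, Mul(-1, I, Pow(913, Rational(1, 2)))) ≈ Add(-22186., Mul(-30.216, I))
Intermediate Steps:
Add(-23079, Add(893, Mul(-1, Pow(Add(2872, -3785), Rational(1, 2))))) = Add(-23079, Add(893, Mul(-1, Pow(-913, Rational(1, 2))))) = Add(-23079, Add(893, Mul(-1, Mul(I, Pow(913, Rational(1, 2)))))) = Add(-23079, Add(893, Mul(-1, I, Pow(913, Rational(1, 2))))) = Add(-22186, Mul(-1, I, Pow(913, Rational(1, 2))))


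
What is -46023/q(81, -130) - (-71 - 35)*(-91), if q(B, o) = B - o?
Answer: -2081329/211 ≈ -9864.1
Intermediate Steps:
-46023/q(81, -130) - (-71 - 35)*(-91) = -46023/(81 - 1*(-130)) - (-71 - 35)*(-91) = -46023/(81 + 130) - (-106)*(-91) = -46023/211 - 1*9646 = -46023*1/211 - 9646 = -46023/211 - 9646 = -2081329/211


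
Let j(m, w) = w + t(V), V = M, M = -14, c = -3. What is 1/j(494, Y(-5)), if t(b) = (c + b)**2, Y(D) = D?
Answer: 1/284 ≈ 0.0035211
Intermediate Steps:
V = -14
t(b) = (-3 + b)**2
j(m, w) = 289 + w (j(m, w) = w + (-3 - 14)**2 = w + (-17)**2 = w + 289 = 289 + w)
1/j(494, Y(-5)) = 1/(289 - 5) = 1/284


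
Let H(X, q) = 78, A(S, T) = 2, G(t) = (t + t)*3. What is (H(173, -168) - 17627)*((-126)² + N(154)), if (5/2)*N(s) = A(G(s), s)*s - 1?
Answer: -1403814706/5 ≈ -2.8076e+8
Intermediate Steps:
G(t) = 6*t (G(t) = (2*t)*3 = 6*t)
N(s) = -⅖ + 4*s/5 (N(s) = 2*(2*s - 1)/5 = 2*(-1 + 2*s)/5 = -⅖ + 4*s/5)
(H(173, -168) - 17627)*((-126)² + N(154)) = (78 - 17627)*((-126)² + (-⅖ + (⅘)*154)) = -17549*(15876 + (-⅖ + 616/5)) = -17549*(15876 + 614/5) = -17549*79994/5 = -1403814706/5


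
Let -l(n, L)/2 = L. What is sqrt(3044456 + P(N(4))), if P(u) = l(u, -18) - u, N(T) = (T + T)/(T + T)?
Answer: sqrt(3044491) ≈ 1744.8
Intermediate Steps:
l(n, L) = -2*L
N(T) = 1 (N(T) = (2*T)/((2*T)) = (2*T)*(1/(2*T)) = 1)
P(u) = 36 - u (P(u) = -2*(-18) - u = 36 - u)
sqrt(3044456 + P(N(4))) = sqrt(3044456 + (36 - 1*1)) = sqrt(3044456 + (36 - 1)) = sqrt(3044456 + 35) = sqrt(3044491)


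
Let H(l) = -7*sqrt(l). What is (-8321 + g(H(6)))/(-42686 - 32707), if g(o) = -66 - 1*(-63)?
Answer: 8324/75393 ≈ 0.11041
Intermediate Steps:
g(o) = -3 (g(o) = -66 + 63 = -3)
(-8321 + g(H(6)))/(-42686 - 32707) = (-8321 - 3)/(-42686 - 32707) = -8324/(-75393) = -8324*(-1/75393) = 8324/75393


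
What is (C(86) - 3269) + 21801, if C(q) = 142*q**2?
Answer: 1068764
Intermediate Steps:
(C(86) - 3269) + 21801 = (142*86**2 - 3269) + 21801 = (142*7396 - 3269) + 21801 = (1050232 - 3269) + 21801 = 1046963 + 21801 = 1068764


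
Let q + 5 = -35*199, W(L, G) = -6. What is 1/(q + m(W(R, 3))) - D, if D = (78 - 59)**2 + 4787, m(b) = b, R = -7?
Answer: -35912449/6976 ≈ -5148.0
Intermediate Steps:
q = -6970 (q = -5 - 35*199 = -5 - 6965 = -6970)
D = 5148 (D = 19**2 + 4787 = 361 + 4787 = 5148)
1/(q + m(W(R, 3))) - D = 1/(-6970 - 6) - 1*5148 = 1/(-6976) - 5148 = -1/6976 - 5148 = -35912449/6976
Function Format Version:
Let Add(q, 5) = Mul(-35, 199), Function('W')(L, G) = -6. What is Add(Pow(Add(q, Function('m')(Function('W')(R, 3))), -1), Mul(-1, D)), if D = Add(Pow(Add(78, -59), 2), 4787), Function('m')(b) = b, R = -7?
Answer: Rational(-35912449, 6976) ≈ -5148.0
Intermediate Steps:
q = -6970 (q = Add(-5, Mul(-35, 199)) = Add(-5, -6965) = -6970)
D = 5148 (D = Add(Pow(19, 2), 4787) = Add(361, 4787) = 5148)
Add(Pow(Add(q, Function('m')(Function('W')(R, 3))), -1), Mul(-1, D)) = Add(Pow(Add(-6970, -6), -1), Mul(-1, 5148)) = Add(Pow(-6976, -1), -5148) = Add(Rational(-1, 6976), -5148) = Rational(-35912449, 6976)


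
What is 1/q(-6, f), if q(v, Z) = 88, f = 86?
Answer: 1/88 ≈ 0.011364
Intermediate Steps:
1/q(-6, f) = 1/88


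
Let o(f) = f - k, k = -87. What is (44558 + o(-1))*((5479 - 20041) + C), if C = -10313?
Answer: -1110519500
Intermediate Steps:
o(f) = 87 + f (o(f) = f - 1*(-87) = f + 87 = 87 + f)
(44558 + o(-1))*((5479 - 20041) + C) = (44558 + (87 - 1))*((5479 - 20041) - 10313) = (44558 + 86)*(-14562 - 10313) = 44644*(-24875) = -1110519500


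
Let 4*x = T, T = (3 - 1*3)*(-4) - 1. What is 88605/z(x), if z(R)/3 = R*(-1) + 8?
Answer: 3580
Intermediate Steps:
T = -1 (T = (3 - 3)*(-4) - 1 = 0*(-4) - 1 = 0 - 1 = -1)
x = -1/4 (x = (1/4)*(-1) = -1/4 ≈ -0.25000)
z(R) = 24 - 3*R (z(R) = 3*(R*(-1) + 8) = 3*(-R + 8) = 3*(8 - R) = 24 - 3*R)
88605/z(x) = 88605/(24 - 3*(-1/4)) = 88605/(24 + 3/4) = 88605/(99/4) = 88605*(4/99) = 3580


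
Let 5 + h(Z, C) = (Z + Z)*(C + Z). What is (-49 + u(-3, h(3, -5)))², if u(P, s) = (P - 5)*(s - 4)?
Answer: 14161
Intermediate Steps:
h(Z, C) = -5 + 2*Z*(C + Z) (h(Z, C) = -5 + (Z + Z)*(C + Z) = -5 + (2*Z)*(C + Z) = -5 + 2*Z*(C + Z))
u(P, s) = (-5 + P)*(-4 + s)
(-49 + u(-3, h(3, -5)))² = (-49 + (20 - 5*(-5 + 2*3² + 2*(-5)*3) - 4*(-3) - 3*(-5 + 2*3² + 2*(-5)*3)))² = (-49 + (20 - 5*(-5 + 2*9 - 30) + 12 - 3*(-5 + 2*9 - 30)))² = (-49 + (20 - 5*(-5 + 18 - 30) + 12 - 3*(-5 + 18 - 30)))² = (-49 + (20 - 5*(-17) + 12 - 3*(-17)))² = (-49 + (20 + 85 + 12 + 51))² = (-49 + 168)² = 119² = 14161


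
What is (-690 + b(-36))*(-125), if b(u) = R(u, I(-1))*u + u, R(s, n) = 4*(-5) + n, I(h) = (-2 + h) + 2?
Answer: -3750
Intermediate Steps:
I(h) = h
R(s, n) = -20 + n
b(u) = -20*u (b(u) = (-20 - 1)*u + u = -21*u + u = -20*u)
(-690 + b(-36))*(-125) = (-690 - 20*(-36))*(-125) = (-690 + 720)*(-125) = 30*(-125) = -3750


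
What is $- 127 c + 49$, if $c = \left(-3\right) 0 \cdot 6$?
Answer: $49$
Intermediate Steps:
$c = 0$ ($c = 0 \cdot 6 = 0$)
$- 127 c + 49 = \left(-127\right) 0 + 49 = 0 + 49 = 49$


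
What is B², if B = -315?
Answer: 99225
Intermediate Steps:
B² = (-315)² = 99225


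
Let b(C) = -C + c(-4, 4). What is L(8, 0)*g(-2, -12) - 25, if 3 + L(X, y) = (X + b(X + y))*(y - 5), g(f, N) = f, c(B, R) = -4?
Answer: -59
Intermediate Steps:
b(C) = -4 - C (b(C) = -C - 4 = -4 - C)
L(X, y) = -3 + (-5 + y)*(-4 - y) (L(X, y) = -3 + (X + (-4 - (X + y)))*(y - 5) = -3 + (X + (-4 + (-X - y)))*(-5 + y) = -3 + (X + (-4 - X - y))*(-5 + y) = -3 + (-4 - y)*(-5 + y) = -3 + (-5 + y)*(-4 - y))
L(8, 0)*g(-2, -12) - 25 = (17 + 0 - 1*0²)*(-2) - 25 = (17 + 0 - 1*0)*(-2) - 25 = (17 + 0 + 0)*(-2) - 25 = 17*(-2) - 25 = -34 - 25 = -59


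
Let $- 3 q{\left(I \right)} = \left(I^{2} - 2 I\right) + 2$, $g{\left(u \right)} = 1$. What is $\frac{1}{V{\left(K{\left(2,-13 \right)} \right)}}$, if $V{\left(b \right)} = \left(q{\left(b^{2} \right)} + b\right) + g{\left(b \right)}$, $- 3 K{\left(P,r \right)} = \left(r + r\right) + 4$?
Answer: $- \frac{243}{223681} \approx -0.0010864$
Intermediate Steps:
$q{\left(I \right)} = - \frac{2}{3} - \frac{I^{2}}{3} + \frac{2 I}{3}$ ($q{\left(I \right)} = - \frac{\left(I^{2} - 2 I\right) + 2}{3} = - \frac{2 + I^{2} - 2 I}{3} = - \frac{2}{3} - \frac{I^{2}}{3} + \frac{2 I}{3}$)
$K{\left(P,r \right)} = - \frac{4}{3} - \frac{2 r}{3}$ ($K{\left(P,r \right)} = - \frac{\left(r + r\right) + 4}{3} = - \frac{2 r + 4}{3} = - \frac{4 + 2 r}{3} = - \frac{4}{3} - \frac{2 r}{3}$)
$V{\left(b \right)} = \frac{1}{3} + b - \frac{b^{4}}{3} + \frac{2 b^{2}}{3}$ ($V{\left(b \right)} = \left(\left(- \frac{2}{3} - \frac{\left(b^{2}\right)^{2}}{3} + \frac{2 b^{2}}{3}\right) + b\right) + 1 = \left(\left(- \frac{2}{3} - \frac{b^{4}}{3} + \frac{2 b^{2}}{3}\right) + b\right) + 1 = \left(- \frac{2}{3} + b - \frac{b^{4}}{3} + \frac{2 b^{2}}{3}\right) + 1 = \frac{1}{3} + b - \frac{b^{4}}{3} + \frac{2 b^{2}}{3}$)
$\frac{1}{V{\left(K{\left(2,-13 \right)} \right)}} = \frac{1}{\frac{1}{3} - - \frac{22}{3} - \frac{\left(- \frac{4}{3} - - \frac{26}{3}\right)^{4}}{3} + \frac{2 \left(- \frac{4}{3} - - \frac{26}{3}\right)^{2}}{3}} = \frac{1}{\frac{1}{3} + \left(- \frac{4}{3} + \frac{26}{3}\right) - \frac{\left(- \frac{4}{3} + \frac{26}{3}\right)^{4}}{3} + \frac{2 \left(- \frac{4}{3} + \frac{26}{3}\right)^{2}}{3}} = \frac{1}{\frac{1}{3} + \frac{22}{3} - \frac{\left(\frac{22}{3}\right)^{4}}{3} + \frac{2 \left(\frac{22}{3}\right)^{2}}{3}} = \frac{1}{\frac{1}{3} + \frac{22}{3} - \frac{234256}{243} + \frac{2}{3} \cdot \frac{484}{9}} = \frac{1}{\frac{1}{3} + \frac{22}{3} - \frac{234256}{243} + \frac{968}{27}} = \frac{1}{- \frac{223681}{243}} = - \frac{243}{223681}$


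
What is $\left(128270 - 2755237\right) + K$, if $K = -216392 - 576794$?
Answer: $-3420153$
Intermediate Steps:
$K = -793186$
$\left(128270 - 2755237\right) + K = \left(128270 - 2755237\right) - 793186 = -2626967 - 793186 = -3420153$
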